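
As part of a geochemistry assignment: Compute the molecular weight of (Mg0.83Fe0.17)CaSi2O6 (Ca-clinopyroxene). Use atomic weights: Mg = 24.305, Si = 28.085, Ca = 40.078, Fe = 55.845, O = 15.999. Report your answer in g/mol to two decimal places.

The formula mass is the sum 0.83×24.305 + 0.17×55.845 + 1×40.078 + 2×28.085 + 6×15.999.

221.91 g/mol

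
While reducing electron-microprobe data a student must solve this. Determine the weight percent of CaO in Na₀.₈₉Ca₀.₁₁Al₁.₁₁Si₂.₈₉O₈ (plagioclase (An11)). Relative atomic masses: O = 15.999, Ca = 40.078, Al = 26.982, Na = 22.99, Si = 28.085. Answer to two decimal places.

2.34 wt%

M(Na₀.₈₉Ca₀.₁₁Al₁.₁₁Si₂.₈₉O₈) = 263.977 g/mol; M(CaO) = 56.077 g/mol.
Moles CaO per formula unit = 0.11 Ca ÷ 1 = 0.1100.
CaO fraction = (0.1100 × 56.077) / 263.977 = 6.168/263.977 = 0.0234.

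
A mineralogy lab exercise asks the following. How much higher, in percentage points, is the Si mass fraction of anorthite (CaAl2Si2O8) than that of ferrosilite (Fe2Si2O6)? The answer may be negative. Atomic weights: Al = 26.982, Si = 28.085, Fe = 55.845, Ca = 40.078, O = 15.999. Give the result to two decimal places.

First mineral: 56.170 g Si in 278.204 g formula = 20.19 wt% Si.
Second mineral: 56.170 g Si in 263.854 g formula = 21.29 wt% Si.
20.19% − 21.29% gives a difference of -1.10 percentage points.

-1.10 percentage points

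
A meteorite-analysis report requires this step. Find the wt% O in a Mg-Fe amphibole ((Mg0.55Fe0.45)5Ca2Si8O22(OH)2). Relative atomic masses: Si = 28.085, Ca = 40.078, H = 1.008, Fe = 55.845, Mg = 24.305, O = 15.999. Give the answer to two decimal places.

43.47 mass %

Molar mass of (Mg0.55Fe0.45)5Ca2Si8O22(OH)2: 2.75·24.305 + 2.25·55.845 + 2·40.078 + 8·28.085 + 24·15.999 + 2·1.008 = 883.318 g/mol.
Mass of O per formula unit: 24 × 15.999 = 383.976 g.
Weight fraction O = 383.976 / 883.318 = 0.4347.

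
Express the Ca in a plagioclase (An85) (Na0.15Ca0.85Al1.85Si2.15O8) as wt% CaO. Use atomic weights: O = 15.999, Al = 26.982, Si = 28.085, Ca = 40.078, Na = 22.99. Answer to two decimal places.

Formula mass = 275.806 g/mol.
0.85 Ca → 0.8500 mol CaO per formula unit; M(CaO) = 56.077, so CaO mass = 47.665 g.
47.665/275.806 × 100 = 17.28 wt%.

17.28 wt%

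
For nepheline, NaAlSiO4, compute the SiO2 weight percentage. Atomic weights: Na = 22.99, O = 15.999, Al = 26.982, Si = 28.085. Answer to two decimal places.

M(NaAlSiO4) = 142.053 g/mol; M(SiO2) = 60.083 g/mol.
Moles SiO2 per formula unit = 1 Si ÷ 1 = 1.0000.
SiO2 fraction = (1.0000 × 60.083) / 142.053 = 60.083/142.053 = 0.4230.

42.30 wt%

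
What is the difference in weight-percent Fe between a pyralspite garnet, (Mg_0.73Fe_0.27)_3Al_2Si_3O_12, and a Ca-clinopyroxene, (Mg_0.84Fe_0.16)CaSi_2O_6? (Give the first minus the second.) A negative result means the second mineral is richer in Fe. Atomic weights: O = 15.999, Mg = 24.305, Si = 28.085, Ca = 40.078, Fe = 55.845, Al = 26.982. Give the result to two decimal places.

First mineral: 45.234 g Fe in 428.669 g formula = 10.55 wt% Fe.
Second mineral: 8.935 g Fe in 221.593 g formula = 4.03 wt% Fe.
10.55% − 4.03% gives a difference of 6.52 percentage points.

6.52 percentage points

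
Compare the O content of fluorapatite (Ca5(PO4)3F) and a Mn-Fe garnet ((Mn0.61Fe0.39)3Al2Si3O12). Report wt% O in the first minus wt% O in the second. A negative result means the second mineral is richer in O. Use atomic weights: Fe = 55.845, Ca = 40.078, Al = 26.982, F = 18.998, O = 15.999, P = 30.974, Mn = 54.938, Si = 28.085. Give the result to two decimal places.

O in Ca5(PO4)3F: molar mass 504.298 g/mol; 12×15.999 = 191.988 g → 38.07 wt%.
O in (Mn0.61Fe0.39)3Al2Si3O12: molar mass 496.082 g/mol; 12×15.999 = 191.988 g → 38.70 wt%.
Difference = 38.07 − 38.70 = -0.63 percentage points.

-0.63 percentage points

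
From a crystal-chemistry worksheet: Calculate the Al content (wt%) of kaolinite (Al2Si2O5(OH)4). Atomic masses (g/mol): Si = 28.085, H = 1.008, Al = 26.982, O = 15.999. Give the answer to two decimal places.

Formula mass = 2×26.982 + 2×28.085 + 9×15.999 + 4×1.008 = 258.157 g/mol, of which 53.964 g is Al.
So Al makes up 53.964/258.157 = 0.2090 of the mass, i.e. 20.90%.

20.90 wt%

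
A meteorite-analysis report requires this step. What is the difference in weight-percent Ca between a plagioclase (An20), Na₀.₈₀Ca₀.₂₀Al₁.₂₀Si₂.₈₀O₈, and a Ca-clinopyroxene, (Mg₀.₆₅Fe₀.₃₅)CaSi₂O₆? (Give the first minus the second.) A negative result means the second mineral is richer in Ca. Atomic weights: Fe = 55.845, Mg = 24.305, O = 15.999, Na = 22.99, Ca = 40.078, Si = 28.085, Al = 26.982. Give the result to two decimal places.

-14.59 percentage points

First mineral: 8.016 g Ca in 265.416 g formula = 3.02 wt% Ca.
Second mineral: 40.078 g Ca in 227.586 g formula = 17.61 wt% Ca.
3.02% − 17.61% gives a difference of -14.59 percentage points.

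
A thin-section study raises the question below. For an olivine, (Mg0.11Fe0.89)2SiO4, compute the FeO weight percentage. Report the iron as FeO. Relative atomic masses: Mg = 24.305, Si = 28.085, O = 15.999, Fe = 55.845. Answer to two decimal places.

64.97 wt%

M((Mg0.11Fe0.89)2SiO4) = 196.832 g/mol; M(FeO) = 71.844 g/mol.
Moles FeO per formula unit = 1.78 Fe ÷ 1 = 1.7800.
FeO fraction = (1.7800 × 71.844) / 196.832 = 127.882/196.832 = 0.6497.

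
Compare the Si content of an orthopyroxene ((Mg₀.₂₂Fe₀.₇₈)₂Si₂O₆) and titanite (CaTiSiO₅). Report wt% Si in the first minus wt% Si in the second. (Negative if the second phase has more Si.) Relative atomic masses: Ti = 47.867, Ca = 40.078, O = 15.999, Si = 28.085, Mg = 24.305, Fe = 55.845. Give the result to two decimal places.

M((Mg₀.₂₂Fe₀.₇₈)₂Si₂O₆) = 249.976 g/mol, so wt% Si = 56.170/249.976 × 100 = 22.47%.
M(CaTiSiO₅) = 196.025 g/mol, so wt% Si = 28.085/196.025 × 100 = 14.33%.
22.47 − 14.33 = 8.14 pp.

8.14 percentage points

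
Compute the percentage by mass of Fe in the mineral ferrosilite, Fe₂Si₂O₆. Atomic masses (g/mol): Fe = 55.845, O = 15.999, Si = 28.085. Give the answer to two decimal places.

42.33 weight percent

Formula mass = 2·55.845 + 2·28.085 + 6·15.999 = 263.854 g/mol, of which 111.690 g is Fe.
So Fe makes up 111.690/263.854 = 0.4233 of the mass, i.e. 42.33%.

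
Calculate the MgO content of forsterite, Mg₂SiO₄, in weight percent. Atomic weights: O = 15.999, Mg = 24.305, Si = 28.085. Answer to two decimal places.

57.29 wt%

Formula mass = 140.691 g/mol.
2 Mg → 2.0000 mol MgO per formula unit; M(MgO) = 40.304, so MgO mass = 80.608 g.
80.608/140.691 × 100 = 57.29 wt%.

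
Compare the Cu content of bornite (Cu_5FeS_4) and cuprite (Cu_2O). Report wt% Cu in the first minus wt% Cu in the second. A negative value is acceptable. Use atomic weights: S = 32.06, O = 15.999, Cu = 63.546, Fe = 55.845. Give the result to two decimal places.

-25.50 percentage points

First mineral: 317.730 g Cu in 501.815 g formula = 63.32 wt% Cu.
Second mineral: 127.092 g Cu in 143.091 g formula = 88.82 wt% Cu.
63.32% − 88.82% gives a difference of -25.50 percentage points.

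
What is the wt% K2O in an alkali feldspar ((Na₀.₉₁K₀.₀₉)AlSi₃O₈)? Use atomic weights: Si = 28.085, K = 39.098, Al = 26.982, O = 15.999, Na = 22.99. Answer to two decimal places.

1.61 wt%

Molar mass of (Na₀.₉₁K₀.₀₉)AlSi₃O₈ = 0.91·22.99 + 0.09·39.098 + 1·26.982 + 3·28.085 + 8·15.999 = 263.669 g/mol.
Each formula unit contains 0.09 K, equivalent to 0.09/2 = 0.0450 mol K2O.
M(K2O) = 2×39.098 + 1×15.999 = 94.195 g/mol.
Mass of K2O per formula unit = 0.0450 × 94.195 = 4.239 g.
K2O wt% = 4.239 / 263.669 × 100 = 1.61%.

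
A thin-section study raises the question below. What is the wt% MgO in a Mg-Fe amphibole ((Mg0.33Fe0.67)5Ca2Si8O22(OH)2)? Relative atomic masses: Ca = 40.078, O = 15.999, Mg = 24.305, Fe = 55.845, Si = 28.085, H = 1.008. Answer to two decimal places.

7.24 wt%

Formula mass = 918.012 g/mol.
1.65 Mg → 1.6500 mol MgO per formula unit; M(MgO) = 40.304, so MgO mass = 66.502 g.
66.502/918.012 × 100 = 7.24 wt%.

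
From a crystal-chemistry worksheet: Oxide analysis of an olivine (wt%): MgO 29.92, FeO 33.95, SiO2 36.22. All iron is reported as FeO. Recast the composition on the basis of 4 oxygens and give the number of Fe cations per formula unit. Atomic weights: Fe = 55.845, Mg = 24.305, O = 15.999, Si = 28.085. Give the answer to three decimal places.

MgO: 29.92/40.304 = 0.74236 mol → 0.74236 mol Mg, 0.74236 mol O.
FeO: 33.95/71.844 = 0.47255 mol → 0.47255 mol Fe, 0.47255 mol O.
SiO2: 36.22/60.083 = 0.60283 mol → 0.60283 mol Si, 1.20566 mol O.
Total oxygen = 2.42057 mol. Normalization factor = 4/2.42057 = 1.65250.
Fe per 4 O = 0.47255 × 1.65250 = 0.781.

0.781 Fe apfu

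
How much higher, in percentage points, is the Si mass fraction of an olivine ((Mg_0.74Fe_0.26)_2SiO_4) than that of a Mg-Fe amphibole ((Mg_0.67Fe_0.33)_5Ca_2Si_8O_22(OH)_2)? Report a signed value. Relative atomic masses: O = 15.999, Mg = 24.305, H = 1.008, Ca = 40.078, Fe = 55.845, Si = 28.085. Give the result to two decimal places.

-8.11 percentage points

First mineral: 28.085 g Si in 157.092 g formula = 17.88 wt% Si.
Second mineral: 224.680 g Si in 864.394 g formula = 25.99 wt% Si.
17.88% − 25.99% gives a difference of -8.11 percentage points.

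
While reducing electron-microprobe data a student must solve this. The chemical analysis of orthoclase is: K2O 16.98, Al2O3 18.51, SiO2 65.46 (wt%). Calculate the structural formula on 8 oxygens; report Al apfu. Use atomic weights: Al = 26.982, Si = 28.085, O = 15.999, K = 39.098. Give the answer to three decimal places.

K2O (M=94.195): mol = 0.18026; K = 0.36052, O = 0.18026.
Al2O3 (M=101.961): mol = 0.18154; Al = 0.36308, O = 0.54462.
SiO2 (M=60.083): mol = 1.08949; Si = 1.08949, O = 2.17898.
ΣO = 2.90386; factor = 8/ΣO = 2.75495.
Al apfu = 0.36308 × 2.75495 = 1.000.

1.000 Al apfu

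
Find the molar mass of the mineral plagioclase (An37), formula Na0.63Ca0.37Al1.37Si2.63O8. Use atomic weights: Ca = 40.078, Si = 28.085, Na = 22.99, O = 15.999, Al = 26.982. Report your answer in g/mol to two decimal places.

268.13 g/mol

The formula mass is the sum 0.63·22.99 + 0.37·40.078 + 1.37·26.982 + 2.63·28.085 + 8·15.999.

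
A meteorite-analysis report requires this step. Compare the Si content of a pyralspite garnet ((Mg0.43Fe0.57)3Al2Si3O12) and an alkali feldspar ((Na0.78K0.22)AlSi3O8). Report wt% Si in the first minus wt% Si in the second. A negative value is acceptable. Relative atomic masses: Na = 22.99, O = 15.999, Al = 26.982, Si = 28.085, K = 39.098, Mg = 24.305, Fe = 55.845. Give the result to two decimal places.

-13.27 percentage points

Si in (Mg0.43Fe0.57)3Al2Si3O12: molar mass 457.055 g/mol; 3×28.085 = 84.255 g → 18.43 wt%.
Si in (Na0.78K0.22)AlSi3O8: molar mass 265.763 g/mol; 3×28.085 = 84.255 g → 31.70 wt%.
Difference = 18.43 − 31.70 = -13.27 percentage points.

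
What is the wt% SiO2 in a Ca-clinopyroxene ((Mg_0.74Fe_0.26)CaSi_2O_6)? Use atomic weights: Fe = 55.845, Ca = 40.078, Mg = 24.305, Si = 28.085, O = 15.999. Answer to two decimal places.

53.47 wt%

Molar mass of (Mg_0.74Fe_0.26)CaSi_2O_6 = 0.74·24.305 + 0.26·55.845 + 1·40.078 + 2·28.085 + 6·15.999 = 224.747 g/mol.
Each formula unit contains 2 Si, equivalent to 2/1 = 2.0000 mol SiO2.
M(SiO2) = 1×28.085 + 2×15.999 = 60.083 g/mol.
Mass of SiO2 per formula unit = 2.0000 × 60.083 = 120.166 g.
SiO2 wt% = 120.166 / 224.747 × 100 = 53.47%.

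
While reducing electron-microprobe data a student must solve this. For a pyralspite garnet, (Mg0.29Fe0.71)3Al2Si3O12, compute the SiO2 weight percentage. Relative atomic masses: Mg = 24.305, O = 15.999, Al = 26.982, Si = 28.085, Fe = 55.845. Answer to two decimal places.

M((Mg0.29Fe0.71)3Al2Si3O12) = 470.302 g/mol; M(SiO2) = 60.083 g/mol.
Moles SiO2 per formula unit = 3 Si ÷ 1 = 3.0000.
SiO2 fraction = (3.0000 × 60.083) / 470.302 = 180.249/470.302 = 0.3833.

38.33 wt%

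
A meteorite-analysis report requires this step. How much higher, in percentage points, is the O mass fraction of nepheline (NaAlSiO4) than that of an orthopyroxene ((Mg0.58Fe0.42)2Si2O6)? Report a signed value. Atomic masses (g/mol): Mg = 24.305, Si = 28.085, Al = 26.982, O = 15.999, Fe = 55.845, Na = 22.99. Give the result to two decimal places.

M(NaAlSiO4) = 142.053 g/mol, so wt% O = 63.996/142.053 × 100 = 45.05%.
M((Mg0.58Fe0.42)2Si2O6) = 227.268 g/mol, so wt% O = 95.994/227.268 × 100 = 42.24%.
45.05 − 42.24 = 2.81 pp.

2.81 percentage points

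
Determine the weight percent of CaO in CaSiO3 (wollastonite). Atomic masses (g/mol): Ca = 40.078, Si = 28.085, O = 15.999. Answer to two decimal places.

Formula mass = 116.160 g/mol.
1 Ca → 1.0000 mol CaO per formula unit; M(CaO) = 56.077, so CaO mass = 56.077 g.
56.077/116.160 × 100 = 48.28 wt%.

48.28 wt%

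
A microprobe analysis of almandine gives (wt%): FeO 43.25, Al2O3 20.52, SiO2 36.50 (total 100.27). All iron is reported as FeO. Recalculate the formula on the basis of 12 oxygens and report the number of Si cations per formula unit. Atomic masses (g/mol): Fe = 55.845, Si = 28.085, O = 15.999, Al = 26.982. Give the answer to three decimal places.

3.011 Si apfu

FeO: 43.25/71.844 = 0.60200 mol → 0.60200 mol Fe, 0.60200 mol O.
Al2O3: 20.52/101.961 = 0.20125 mol → 0.40250 mol Al, 0.60375 mol O.
SiO2: 36.50/60.083 = 0.60749 mol → 0.60749 mol Si, 1.21498 mol O.
Total oxygen = 2.42073 mol. Normalization factor = 12/2.42073 = 4.95718.
Si per 12 O = 0.60749 × 4.95718 = 3.011.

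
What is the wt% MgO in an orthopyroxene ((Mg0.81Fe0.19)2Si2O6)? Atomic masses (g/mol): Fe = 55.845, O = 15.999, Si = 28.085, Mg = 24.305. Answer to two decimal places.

30.69 wt%

Formula mass = 212.759 g/mol.
1.62 Mg → 1.6200 mol MgO per formula unit; M(MgO) = 40.304, so MgO mass = 65.292 g.
65.292/212.759 × 100 = 30.69 wt%.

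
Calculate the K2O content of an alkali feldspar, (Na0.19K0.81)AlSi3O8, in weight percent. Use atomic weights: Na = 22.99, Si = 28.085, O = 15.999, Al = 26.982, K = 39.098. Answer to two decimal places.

Molar mass of (Na0.19K0.81)AlSi3O8 = 0.19×22.99 + 0.81×39.098 + 1×26.982 + 3×28.085 + 8×15.999 = 275.266 g/mol.
Each formula unit contains 0.81 K, equivalent to 0.81/2 = 0.4050 mol K2O.
M(K2O) = 2×39.098 + 1×15.999 = 94.195 g/mol.
Mass of K2O per formula unit = 0.4050 × 94.195 = 38.149 g.
K2O wt% = 38.149 / 275.266 × 100 = 13.86%.

13.86 wt%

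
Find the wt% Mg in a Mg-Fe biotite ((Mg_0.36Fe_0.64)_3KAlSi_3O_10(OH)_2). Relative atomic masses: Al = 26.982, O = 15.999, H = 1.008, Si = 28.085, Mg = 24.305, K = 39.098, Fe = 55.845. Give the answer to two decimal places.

5.49 wt%

M((Mg_0.36Fe_0.64)_3KAlSi_3O_10(OH)_2) = 477.811 g/mol.
Mg contributes 1.08 × 24.305 = 26.249 g per mole.
26.249/477.811 = 0.0549 → 5.49%.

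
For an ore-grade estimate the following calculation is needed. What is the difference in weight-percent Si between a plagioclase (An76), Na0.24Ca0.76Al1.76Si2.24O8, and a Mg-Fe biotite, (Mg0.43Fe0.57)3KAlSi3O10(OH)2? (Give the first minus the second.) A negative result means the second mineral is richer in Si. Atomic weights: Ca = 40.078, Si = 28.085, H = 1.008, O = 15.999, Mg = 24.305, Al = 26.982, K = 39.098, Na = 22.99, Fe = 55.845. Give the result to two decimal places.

M(Na0.24Ca0.76Al1.76Si2.24O8) = 274.368 g/mol, so wt% Si = 62.910/274.368 × 100 = 22.93%.
M((Mg0.43Fe0.57)3KAlSi3O10(OH)2) = 471.187 g/mol, so wt% Si = 84.255/471.187 × 100 = 17.88%.
22.93 − 17.88 = 5.05 pp.

5.05 percentage points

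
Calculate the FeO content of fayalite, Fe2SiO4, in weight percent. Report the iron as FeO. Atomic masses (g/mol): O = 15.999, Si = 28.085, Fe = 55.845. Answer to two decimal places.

M(Fe2SiO4) = 203.771 g/mol; M(FeO) = 71.844 g/mol.
Moles FeO per formula unit = 2 Fe ÷ 1 = 2.0000.
FeO fraction = (2.0000 × 71.844) / 203.771 = 143.688/203.771 = 0.7051.

70.51 wt%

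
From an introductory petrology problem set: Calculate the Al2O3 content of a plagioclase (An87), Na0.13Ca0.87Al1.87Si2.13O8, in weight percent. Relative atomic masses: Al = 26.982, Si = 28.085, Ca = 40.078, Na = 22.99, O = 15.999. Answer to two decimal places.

34.53 wt%

Formula mass = 276.126 g/mol.
1.87 Al → 0.9350 mol Al2O3 per formula unit; M(Al2O3) = 101.961, so Al2O3 mass = 95.334 g.
95.334/276.126 × 100 = 34.53 wt%.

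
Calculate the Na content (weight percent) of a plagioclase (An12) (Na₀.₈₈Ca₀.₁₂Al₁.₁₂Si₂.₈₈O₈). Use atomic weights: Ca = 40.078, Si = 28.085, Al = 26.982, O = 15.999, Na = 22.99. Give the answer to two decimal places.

7.66 weight percent

M(Na₀.₈₈Ca₀.₁₂Al₁.₁₂Si₂.₈₈O₈) = 264.137 g/mol.
Na contributes 0.88 × 22.99 = 20.231 g per mole.
20.231/264.137 = 0.0766 → 7.66%.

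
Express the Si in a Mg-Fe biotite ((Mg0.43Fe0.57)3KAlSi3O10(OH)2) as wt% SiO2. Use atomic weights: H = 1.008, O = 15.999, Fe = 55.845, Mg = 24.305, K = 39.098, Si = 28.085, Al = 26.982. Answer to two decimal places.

Formula mass = 471.187 g/mol.
3 Si → 3.0000 mol SiO2 per formula unit; M(SiO2) = 60.083, so SiO2 mass = 180.249 g.
180.249/471.187 × 100 = 38.25 wt%.

38.25 wt%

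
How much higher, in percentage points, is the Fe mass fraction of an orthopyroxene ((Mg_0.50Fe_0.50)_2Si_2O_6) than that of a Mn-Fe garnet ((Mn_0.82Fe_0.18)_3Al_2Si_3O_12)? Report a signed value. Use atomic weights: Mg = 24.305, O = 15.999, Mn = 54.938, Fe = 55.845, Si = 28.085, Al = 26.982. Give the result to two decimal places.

17.95 percentage points

First mineral: 55.845 g Fe in 232.314 g formula = 24.04 wt% Fe.
Second mineral: 30.156 g Fe in 495.511 g formula = 6.09 wt% Fe.
24.04% − 6.09% gives a difference of 17.95 percentage points.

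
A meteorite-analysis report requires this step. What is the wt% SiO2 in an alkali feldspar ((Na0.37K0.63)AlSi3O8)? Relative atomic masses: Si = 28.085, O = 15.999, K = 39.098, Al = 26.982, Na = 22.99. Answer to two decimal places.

Molar mass of (Na0.37K0.63)AlSi3O8 = 0.37×22.99 + 0.63×39.098 + 1×26.982 + 3×28.085 + 8×15.999 = 272.367 g/mol.
Each formula unit contains 3 Si, equivalent to 3/1 = 3.0000 mol SiO2.
M(SiO2) = 1×28.085 + 2×15.999 = 60.083 g/mol.
Mass of SiO2 per formula unit = 3.0000 × 60.083 = 180.249 g.
SiO2 wt% = 180.249 / 272.367 × 100 = 66.18%.

66.18 wt%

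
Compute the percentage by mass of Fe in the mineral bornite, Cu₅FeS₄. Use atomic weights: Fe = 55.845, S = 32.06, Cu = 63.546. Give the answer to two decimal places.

Molar mass of Cu₅FeS₄: 5*63.546 + 1*55.845 + 4*32.06 = 501.815 g/mol.
Mass of Fe per formula unit: 1 × 55.845 = 55.845 g.
Weight fraction Fe = 55.845 / 501.815 = 0.1113.

11.13 wt%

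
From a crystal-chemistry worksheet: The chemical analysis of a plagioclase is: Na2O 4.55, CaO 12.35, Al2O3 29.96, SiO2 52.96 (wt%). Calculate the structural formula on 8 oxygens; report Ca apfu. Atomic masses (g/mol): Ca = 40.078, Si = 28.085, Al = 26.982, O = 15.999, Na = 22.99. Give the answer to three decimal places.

0.600 Ca apfu

Na2O (M=61.979): mol = 0.07341; Na = 0.14682, O = 0.07341.
CaO (M=56.077): mol = 0.22023; Ca = 0.22023, O = 0.22023.
Al2O3 (M=101.961): mol = 0.29384; Al = 0.58768, O = 0.88152.
SiO2 (M=60.083): mol = 0.88145; Si = 0.88145, O = 1.76290.
ΣO = 2.93806; factor = 8/ΣO = 2.72289.
Ca apfu = 0.22023 × 2.72289 = 0.600.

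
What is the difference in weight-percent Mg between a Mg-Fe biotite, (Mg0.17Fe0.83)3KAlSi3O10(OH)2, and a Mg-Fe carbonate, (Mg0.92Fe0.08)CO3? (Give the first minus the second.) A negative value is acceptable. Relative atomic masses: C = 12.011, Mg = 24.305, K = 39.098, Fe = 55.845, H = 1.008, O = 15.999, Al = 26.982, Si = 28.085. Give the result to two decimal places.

-23.25 percentage points

Mg in (Mg0.17Fe0.83)3KAlSi3O10(OH)2: molar mass 495.789 g/mol; 0.51×24.305 = 12.396 g → 2.50 wt%.
Mg in (Mg0.92Fe0.08)CO3: molar mass 86.836 g/mol; 0.92×24.305 = 22.361 g → 25.75 wt%.
Difference = 2.50 − 25.75 = -23.25 percentage points.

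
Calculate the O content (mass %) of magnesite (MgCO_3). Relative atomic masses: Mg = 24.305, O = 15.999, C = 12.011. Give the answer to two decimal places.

56.93 mass %

Molar mass of MgCO_3: 1*24.305 + 1*12.011 + 3*15.999 = 84.313 g/mol.
Mass of O per formula unit: 3 × 15.999 = 47.997 g.
Weight fraction O = 47.997 / 84.313 = 0.5693.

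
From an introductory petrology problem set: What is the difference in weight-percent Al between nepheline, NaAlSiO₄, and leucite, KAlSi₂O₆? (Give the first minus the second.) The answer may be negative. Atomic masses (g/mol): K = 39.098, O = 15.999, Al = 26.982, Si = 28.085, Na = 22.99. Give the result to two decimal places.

M(NaAlSiO₄) = 142.053 g/mol, so wt% Al = 26.982/142.053 × 100 = 18.99%.
M(KAlSi₂O₆) = 218.244 g/mol, so wt% Al = 26.982/218.244 × 100 = 12.36%.
18.99 − 12.36 = 6.63 pp.

6.63 percentage points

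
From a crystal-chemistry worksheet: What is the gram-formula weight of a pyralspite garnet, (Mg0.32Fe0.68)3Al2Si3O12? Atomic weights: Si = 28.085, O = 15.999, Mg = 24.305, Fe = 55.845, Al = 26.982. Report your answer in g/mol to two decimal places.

467.46 g/mol

M = 0.96·24.305 + 2.04·55.845 + 2·26.982 + 3·28.085 + 12·15.999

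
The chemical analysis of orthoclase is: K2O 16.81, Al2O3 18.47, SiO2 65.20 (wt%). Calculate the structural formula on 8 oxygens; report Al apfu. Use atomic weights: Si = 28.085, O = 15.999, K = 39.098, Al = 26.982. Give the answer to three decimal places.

1.002 Al apfu

K2O (M=94.195): mol = 0.17846; K = 0.35692, O = 0.17846.
Al2O3 (M=101.961): mol = 0.18115; Al = 0.36230, O = 0.54345.
SiO2 (M=60.083): mol = 1.08517; Si = 1.08517, O = 2.17034.
ΣO = 2.89225; factor = 8/ΣO = 2.76601.
Al apfu = 0.36230 × 2.76601 = 1.002.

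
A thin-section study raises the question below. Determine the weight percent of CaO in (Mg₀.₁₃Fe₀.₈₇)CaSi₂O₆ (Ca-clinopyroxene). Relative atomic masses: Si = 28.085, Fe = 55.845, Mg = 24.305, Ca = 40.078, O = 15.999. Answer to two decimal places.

22.98 wt%

M((Mg₀.₁₃Fe₀.₈₇)CaSi₂O₆) = 243.987 g/mol; M(CaO) = 56.077 g/mol.
Moles CaO per formula unit = 1 Ca ÷ 1 = 1.0000.
CaO fraction = (1.0000 × 56.077) / 243.987 = 56.077/243.987 = 0.2298.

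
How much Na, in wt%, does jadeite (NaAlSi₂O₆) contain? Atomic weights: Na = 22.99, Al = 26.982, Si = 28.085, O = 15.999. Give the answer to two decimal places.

Formula mass = 1·22.99 + 1·26.982 + 2·28.085 + 6·15.999 = 202.136 g/mol, of which 22.990 g is Na.
So Na makes up 22.990/202.136 = 0.1137 of the mass, i.e. 11.37%.

11.37 wt%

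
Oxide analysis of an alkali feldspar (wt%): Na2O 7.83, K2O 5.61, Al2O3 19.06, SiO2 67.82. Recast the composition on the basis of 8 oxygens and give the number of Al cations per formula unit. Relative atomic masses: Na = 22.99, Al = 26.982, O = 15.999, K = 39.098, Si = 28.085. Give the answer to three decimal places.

0.996 Al apfu

7.83 wt% Na2O ÷ 61.979 g/mol = 0.12633 mol, giving 0.25266 Na and 0.12633 O.
5.61 wt% K2O ÷ 94.195 g/mol = 0.05956 mol, giving 0.11912 K and 0.05956 O.
19.06 wt% Al2O3 ÷ 101.961 g/mol = 0.18693 mol, giving 0.37386 Al and 0.56079 O.
67.82 wt% SiO2 ÷ 60.083 g/mol = 1.12877 mol, giving 1.12877 Si and 2.25754 O.
Oxygen sums to 3.00422; scaling by 8/3.00422 = 2.66292 puts the formula on 8 O.
Al: 0.37386 × 2.66292 = 0.996 atoms per formula unit.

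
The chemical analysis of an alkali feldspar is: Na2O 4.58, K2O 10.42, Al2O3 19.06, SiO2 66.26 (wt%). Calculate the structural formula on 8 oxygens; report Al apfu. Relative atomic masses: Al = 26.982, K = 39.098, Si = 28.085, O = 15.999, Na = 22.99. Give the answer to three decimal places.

Na2O: 4.58/61.979 = 0.07390 mol → 0.14780 mol Na, 0.07390 mol O.
K2O: 10.42/94.195 = 0.11062 mol → 0.22124 mol K, 0.11062 mol O.
Al2O3: 19.06/101.961 = 0.18693 mol → 0.37386 mol Al, 0.56079 mol O.
SiO2: 66.26/60.083 = 1.10281 mol → 1.10281 mol Si, 2.20562 mol O.
Total oxygen = 2.95093 mol. Normalization factor = 8/2.95093 = 2.71101.
Al per 8 O = 0.37386 × 2.71101 = 1.014.

1.014 Al apfu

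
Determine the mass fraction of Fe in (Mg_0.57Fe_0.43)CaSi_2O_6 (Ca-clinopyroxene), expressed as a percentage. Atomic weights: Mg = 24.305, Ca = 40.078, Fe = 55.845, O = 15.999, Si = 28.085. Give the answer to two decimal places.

10.44 wt%

M((Mg_0.57Fe_0.43)CaSi_2O_6) = 230.109 g/mol.
Fe contributes 0.43 × 55.845 = 24.013 g per mole.
24.013/230.109 = 0.1044 → 10.44%.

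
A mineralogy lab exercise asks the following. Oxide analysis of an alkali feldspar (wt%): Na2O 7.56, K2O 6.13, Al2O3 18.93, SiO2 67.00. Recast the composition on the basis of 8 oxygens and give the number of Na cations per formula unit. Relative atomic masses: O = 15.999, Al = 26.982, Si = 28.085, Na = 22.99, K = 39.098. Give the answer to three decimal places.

Na2O (M=61.979): mol = 0.12198; Na = 0.24396, O = 0.12198.
K2O (M=94.195): mol = 0.06508; K = 0.13016, O = 0.06508.
Al2O3 (M=101.961): mol = 0.18566; Al = 0.37132, O = 0.55698.
SiO2 (M=60.083): mol = 1.11512; Si = 1.11512, O = 2.23024.
ΣO = 2.97428; factor = 8/ΣO = 2.68973.
Na apfu = 0.24396 × 2.68973 = 0.656.

0.656 Na apfu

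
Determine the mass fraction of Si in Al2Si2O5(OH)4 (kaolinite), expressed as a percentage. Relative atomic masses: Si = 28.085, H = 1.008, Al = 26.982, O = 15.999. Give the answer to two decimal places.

21.76 weight percent

M(Al2Si2O5(OH)4) = 258.157 g/mol.
Si contributes 2 × 28.085 = 56.170 g per mole.
56.170/258.157 = 0.2176 → 21.76%.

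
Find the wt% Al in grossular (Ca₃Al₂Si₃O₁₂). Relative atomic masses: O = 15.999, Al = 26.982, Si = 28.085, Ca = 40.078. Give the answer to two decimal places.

M(Ca₃Al₂Si₃O₁₂) = 450.441 g/mol.
Al contributes 2 × 26.982 = 53.964 g per mole.
53.964/450.441 = 0.1198 → 11.98%.

11.98 weight percent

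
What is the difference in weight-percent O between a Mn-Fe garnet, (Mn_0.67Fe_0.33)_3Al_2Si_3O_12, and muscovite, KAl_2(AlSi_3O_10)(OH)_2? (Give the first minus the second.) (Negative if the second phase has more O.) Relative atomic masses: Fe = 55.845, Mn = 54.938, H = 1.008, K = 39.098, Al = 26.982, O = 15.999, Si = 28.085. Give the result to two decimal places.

First mineral: 191.988 g O in 495.919 g formula = 38.71 wt% O.
Second mineral: 191.988 g O in 398.303 g formula = 48.20 wt% O.
38.71% − 48.20% gives a difference of -9.49 percentage points.

-9.49 percentage points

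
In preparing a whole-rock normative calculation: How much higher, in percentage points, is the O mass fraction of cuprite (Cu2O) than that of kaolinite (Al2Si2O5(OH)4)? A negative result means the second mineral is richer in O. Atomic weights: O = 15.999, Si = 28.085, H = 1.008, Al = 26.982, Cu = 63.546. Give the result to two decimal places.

O in Cu2O: molar mass 143.091 g/mol; 1×15.999 = 15.999 g → 11.18 wt%.
O in Al2Si2O5(OH)4: molar mass 258.157 g/mol; 9×15.999 = 143.991 g → 55.78 wt%.
Difference = 11.18 − 55.78 = -44.60 percentage points.

-44.60 percentage points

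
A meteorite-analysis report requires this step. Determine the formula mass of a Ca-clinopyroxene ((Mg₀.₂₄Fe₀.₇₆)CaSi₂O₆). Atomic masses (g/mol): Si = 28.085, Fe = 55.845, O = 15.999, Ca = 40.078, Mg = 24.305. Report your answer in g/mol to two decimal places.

The formula mass is the sum 0.24(24.305) + 0.76(55.845) + 1(40.078) + 2(28.085) + 6(15.999).

240.52 g/mol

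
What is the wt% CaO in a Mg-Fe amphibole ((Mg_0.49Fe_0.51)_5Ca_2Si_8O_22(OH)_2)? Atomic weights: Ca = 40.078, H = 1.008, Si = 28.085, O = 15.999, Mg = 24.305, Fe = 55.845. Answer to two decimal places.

12.56 wt%

Formula mass = 892.780 g/mol.
2 Ca → 2.0000 mol CaO per formula unit; M(CaO) = 56.077, so CaO mass = 112.154 g.
112.154/892.780 × 100 = 12.56 wt%.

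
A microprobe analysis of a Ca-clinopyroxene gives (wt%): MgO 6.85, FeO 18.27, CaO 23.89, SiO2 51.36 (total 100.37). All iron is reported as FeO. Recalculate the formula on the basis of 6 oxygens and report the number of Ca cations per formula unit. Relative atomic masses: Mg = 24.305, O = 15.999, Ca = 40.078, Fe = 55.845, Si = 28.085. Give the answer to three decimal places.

6.85 wt% MgO ÷ 40.304 g/mol = 0.16996 mol, giving 0.16996 Mg and 0.16996 O.
18.27 wt% FeO ÷ 71.844 g/mol = 0.25430 mol, giving 0.25430 Fe and 0.25430 O.
23.89 wt% CaO ÷ 56.077 g/mol = 0.42602 mol, giving 0.42602 Ca and 0.42602 O.
51.36 wt% SiO2 ÷ 60.083 g/mol = 0.85482 mol, giving 0.85482 Si and 1.70964 O.
Oxygen sums to 2.55992; scaling by 6/2.55992 = 2.34382 puts the formula on 6 O.
Ca: 0.42602 × 2.34382 = 0.999 atoms per formula unit.

0.999 Ca apfu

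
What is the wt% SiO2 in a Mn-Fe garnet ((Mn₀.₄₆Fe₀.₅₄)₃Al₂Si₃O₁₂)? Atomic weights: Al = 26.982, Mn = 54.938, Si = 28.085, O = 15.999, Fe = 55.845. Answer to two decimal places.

Molar mass of (Mn₀.₄₆Fe₀.₅₄)₃Al₂Si₃O₁₂ = 1.38*54.938 + 1.62*55.845 + 2*26.982 + 3*28.085 + 12*15.999 = 496.490 g/mol.
Each formula unit contains 3 Si, equivalent to 3/1 = 3.0000 mol SiO2.
M(SiO2) = 1×28.085 + 2×15.999 = 60.083 g/mol.
Mass of SiO2 per formula unit = 3.0000 × 60.083 = 180.249 g.
SiO2 wt% = 180.249 / 496.490 × 100 = 36.30%.

36.30 wt%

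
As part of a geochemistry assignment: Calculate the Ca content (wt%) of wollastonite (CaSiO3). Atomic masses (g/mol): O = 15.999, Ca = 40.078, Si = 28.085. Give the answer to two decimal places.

Formula mass = 1×40.078 + 1×28.085 + 3×15.999 = 116.160 g/mol, of which 40.078 g is Ca.
So Ca makes up 40.078/116.160 = 0.3450 of the mass, i.e. 34.50%.

34.50 wt%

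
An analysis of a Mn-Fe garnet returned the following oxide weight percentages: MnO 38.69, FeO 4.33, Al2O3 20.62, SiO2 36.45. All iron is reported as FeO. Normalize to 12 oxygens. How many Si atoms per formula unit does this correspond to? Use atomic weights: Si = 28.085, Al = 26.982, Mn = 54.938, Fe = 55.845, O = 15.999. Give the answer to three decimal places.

3.001 Si apfu

38.69 wt% MnO ÷ 70.937 g/mol = 0.54541 mol, giving 0.54541 Mn and 0.54541 O.
4.33 wt% FeO ÷ 71.844 g/mol = 0.06027 mol, giving 0.06027 Fe and 0.06027 O.
20.62 wt% Al2O3 ÷ 101.961 g/mol = 0.20223 mol, giving 0.40446 Al and 0.60669 O.
36.45 wt% SiO2 ÷ 60.083 g/mol = 0.60666 mol, giving 0.60666 Si and 1.21332 O.
Oxygen sums to 2.42569; scaling by 12/2.42569 = 4.94705 puts the formula on 12 O.
Si: 0.60666 × 4.94705 = 3.001 atoms per formula unit.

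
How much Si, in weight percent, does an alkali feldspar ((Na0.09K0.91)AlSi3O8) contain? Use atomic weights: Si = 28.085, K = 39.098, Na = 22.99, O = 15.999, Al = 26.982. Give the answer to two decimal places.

M((Na0.09K0.91)AlSi3O8) = 276.877 g/mol.
Si contributes 3 × 28.085 = 84.255 g per mole.
84.255/276.877 = 0.3043 → 30.43%.

30.43 weight percent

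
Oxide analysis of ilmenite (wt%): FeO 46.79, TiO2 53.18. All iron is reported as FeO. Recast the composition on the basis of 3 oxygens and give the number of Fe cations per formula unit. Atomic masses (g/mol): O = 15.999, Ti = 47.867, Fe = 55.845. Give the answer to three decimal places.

FeO (M=71.844): mol = 0.65127; Fe = 0.65127, O = 0.65127.
TiO2 (M=79.865): mol = 0.66587; Ti = 0.66587, O = 1.33174.
ΣO = 1.98301; factor = 3/ΣO = 1.51285.
Fe apfu = 0.65127 × 1.51285 = 0.985.

0.985 Fe apfu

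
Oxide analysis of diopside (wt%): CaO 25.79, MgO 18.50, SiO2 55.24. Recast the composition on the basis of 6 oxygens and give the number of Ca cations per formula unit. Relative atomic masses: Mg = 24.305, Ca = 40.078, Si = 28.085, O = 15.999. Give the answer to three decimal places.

1.001 Ca apfu

25.79 wt% CaO ÷ 56.077 g/mol = 0.45990 mol, giving 0.45990 Ca and 0.45990 O.
18.50 wt% MgO ÷ 40.304 g/mol = 0.45901 mol, giving 0.45901 Mg and 0.45901 O.
55.24 wt% SiO2 ÷ 60.083 g/mol = 0.91939 mol, giving 0.91939 Si and 1.83878 O.
Oxygen sums to 2.75769; scaling by 6/2.75769 = 2.17573 puts the formula on 6 O.
Ca: 0.45990 × 2.17573 = 1.001 atoms per formula unit.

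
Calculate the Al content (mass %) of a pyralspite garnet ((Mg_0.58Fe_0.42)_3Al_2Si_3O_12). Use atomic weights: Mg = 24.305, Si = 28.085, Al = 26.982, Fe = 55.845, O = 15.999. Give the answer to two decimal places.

12.19 mass %

M((Mg_0.58Fe_0.42)_3Al_2Si_3O_12) = 442.862 g/mol.
Al contributes 2 × 26.982 = 53.964 g per mole.
53.964/442.862 = 0.1219 → 12.19%.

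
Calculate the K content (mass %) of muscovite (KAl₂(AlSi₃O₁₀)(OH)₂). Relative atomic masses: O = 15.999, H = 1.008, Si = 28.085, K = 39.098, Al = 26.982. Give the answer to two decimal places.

M(KAl₂(AlSi₃O₁₀)(OH)₂) = 398.303 g/mol.
K contributes 1 × 39.098 = 39.098 g per mole.
39.098/398.303 = 0.0982 → 9.82%.

9.82 mass %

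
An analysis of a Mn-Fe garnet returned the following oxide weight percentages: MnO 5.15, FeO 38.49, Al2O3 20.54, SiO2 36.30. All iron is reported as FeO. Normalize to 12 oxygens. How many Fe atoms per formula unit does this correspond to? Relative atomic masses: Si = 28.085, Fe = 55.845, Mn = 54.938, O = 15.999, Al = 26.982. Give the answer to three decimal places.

2.655 Fe apfu

5.15 wt% MnO ÷ 70.937 g/mol = 0.07260 mol, giving 0.07260 Mn and 0.07260 O.
38.49 wt% FeO ÷ 71.844 g/mol = 0.53574 mol, giving 0.53574 Fe and 0.53574 O.
20.54 wt% Al2O3 ÷ 101.961 g/mol = 0.20145 mol, giving 0.40290 Al and 0.60435 O.
36.30 wt% SiO2 ÷ 60.083 g/mol = 0.60416 mol, giving 0.60416 Si and 1.20832 O.
Oxygen sums to 2.42101; scaling by 12/2.42101 = 4.95661 puts the formula on 12 O.
Fe: 0.53574 × 4.95661 = 2.655 atoms per formula unit.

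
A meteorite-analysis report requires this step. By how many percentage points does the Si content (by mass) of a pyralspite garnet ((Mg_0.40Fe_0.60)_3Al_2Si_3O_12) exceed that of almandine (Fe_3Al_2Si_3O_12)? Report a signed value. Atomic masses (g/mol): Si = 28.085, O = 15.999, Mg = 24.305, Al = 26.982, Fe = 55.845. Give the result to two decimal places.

M((Mg_0.40Fe_0.60)_3Al_2Si_3O_12) = 459.894 g/mol, so wt% Si = 84.255/459.894 × 100 = 18.32%.
M(Fe_3Al_2Si_3O_12) = 497.742 g/mol, so wt% Si = 84.255/497.742 × 100 = 16.93%.
18.32 − 16.93 = 1.39 pp.

1.39 percentage points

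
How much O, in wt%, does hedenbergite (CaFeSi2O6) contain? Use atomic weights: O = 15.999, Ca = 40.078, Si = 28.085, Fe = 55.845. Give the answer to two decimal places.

M(CaFeSi2O6) = 248.087 g/mol.
O contributes 6 × 15.999 = 95.994 g per mole.
95.994/248.087 = 0.3869 → 38.69%.

38.69 wt%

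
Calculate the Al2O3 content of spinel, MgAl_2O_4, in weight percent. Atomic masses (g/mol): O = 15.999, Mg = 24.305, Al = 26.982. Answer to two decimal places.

71.67 wt%

M(MgAl_2O_4) = 142.265 g/mol; M(Al2O3) = 101.961 g/mol.
Moles Al2O3 per formula unit = 2 Al ÷ 2 = 1.0000.
Al2O3 fraction = (1.0000 × 101.961) / 142.265 = 101.961/142.265 = 0.7167.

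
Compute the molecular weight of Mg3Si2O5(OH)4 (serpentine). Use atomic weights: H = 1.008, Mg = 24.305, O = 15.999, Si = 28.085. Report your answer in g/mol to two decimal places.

277.11 g/mol

M = 3*24.305 + 2*28.085 + 9*15.999 + 4*1.008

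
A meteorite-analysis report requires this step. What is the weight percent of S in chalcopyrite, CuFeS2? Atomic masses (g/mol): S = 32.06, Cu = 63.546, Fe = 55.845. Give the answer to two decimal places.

M(CuFeS2) = 183.511 g/mol.
S contributes 2 × 32.06 = 64.120 g per mole.
64.120/183.511 = 0.3494 → 34.94%.

34.94 wt%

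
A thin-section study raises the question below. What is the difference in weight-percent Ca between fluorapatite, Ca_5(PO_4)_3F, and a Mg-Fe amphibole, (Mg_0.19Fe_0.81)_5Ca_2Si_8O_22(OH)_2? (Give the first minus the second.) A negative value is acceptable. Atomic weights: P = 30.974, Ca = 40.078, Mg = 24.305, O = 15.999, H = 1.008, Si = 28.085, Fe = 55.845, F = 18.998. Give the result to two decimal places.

M(Ca_5(PO_4)_3F) = 504.298 g/mol, so wt% Ca = 200.390/504.298 × 100 = 39.74%.
M((Mg_0.19Fe_0.81)_5Ca_2Si_8O_22(OH)_2) = 940.090 g/mol, so wt% Ca = 80.156/940.090 × 100 = 8.53%.
39.74 − 8.53 = 31.21 pp.

31.21 percentage points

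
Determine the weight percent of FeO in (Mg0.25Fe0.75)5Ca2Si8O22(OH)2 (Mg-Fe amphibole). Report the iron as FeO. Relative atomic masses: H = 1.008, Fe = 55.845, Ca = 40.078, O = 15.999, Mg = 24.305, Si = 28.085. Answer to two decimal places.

Molar mass of (Mg0.25Fe0.75)5Ca2Si8O22(OH)2 = 1.25·24.305 + 3.75·55.845 + 2·40.078 + 8·28.085 + 24·15.999 + 2·1.008 = 930.628 g/mol.
Each formula unit contains 3.75 Fe, equivalent to 3.75/1 = 3.7500 mol FeO.
M(FeO) = 1×55.845 + 1×15.999 = 71.844 g/mol.
Mass of FeO per formula unit = 3.7500 × 71.844 = 269.415 g.
FeO wt% = 269.415 / 930.628 × 100 = 28.95%.

28.95 wt%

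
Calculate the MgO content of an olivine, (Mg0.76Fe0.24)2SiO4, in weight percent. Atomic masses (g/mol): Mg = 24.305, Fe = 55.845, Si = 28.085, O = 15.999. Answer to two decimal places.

39.31 wt%

M((Mg0.76Fe0.24)2SiO4) = 155.830 g/mol; M(MgO) = 40.304 g/mol.
Moles MgO per formula unit = 1.52 Mg ÷ 1 = 1.5200.
MgO fraction = (1.5200 × 40.304) / 155.830 = 61.262/155.830 = 0.3931.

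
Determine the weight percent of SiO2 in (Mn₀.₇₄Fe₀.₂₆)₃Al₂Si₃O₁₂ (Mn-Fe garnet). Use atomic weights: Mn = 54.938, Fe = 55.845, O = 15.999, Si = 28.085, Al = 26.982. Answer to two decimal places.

M((Mn₀.₇₄Fe₀.₂₆)₃Al₂Si₃O₁₂) = 495.728 g/mol; M(SiO2) = 60.083 g/mol.
Moles SiO2 per formula unit = 3 Si ÷ 1 = 3.0000.
SiO2 fraction = (3.0000 × 60.083) / 495.728 = 180.249/495.728 = 0.3636.

36.36 wt%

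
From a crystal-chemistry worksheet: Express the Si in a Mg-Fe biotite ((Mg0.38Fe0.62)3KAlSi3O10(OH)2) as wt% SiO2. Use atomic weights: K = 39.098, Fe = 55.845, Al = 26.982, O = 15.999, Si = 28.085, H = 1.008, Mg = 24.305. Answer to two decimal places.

M((Mg0.38Fe0.62)3KAlSi3O10(OH)2) = 475.918 g/mol; M(SiO2) = 60.083 g/mol.
Moles SiO2 per formula unit = 3 Si ÷ 1 = 3.0000.
SiO2 fraction = (3.0000 × 60.083) / 475.918 = 180.249/475.918 = 0.3787.

37.87 wt%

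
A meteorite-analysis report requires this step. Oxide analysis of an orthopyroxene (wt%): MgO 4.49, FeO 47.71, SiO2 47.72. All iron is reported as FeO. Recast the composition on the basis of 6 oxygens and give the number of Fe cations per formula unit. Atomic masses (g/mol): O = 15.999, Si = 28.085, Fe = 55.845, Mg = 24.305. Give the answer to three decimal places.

1.686 Fe apfu

MgO: 4.49/40.304 = 0.11140 mol → 0.11140 mol Mg, 0.11140 mol O.
FeO: 47.71/71.844 = 0.66408 mol → 0.66408 mol Fe, 0.66408 mol O.
SiO2: 47.72/60.083 = 0.79423 mol → 0.79423 mol Si, 1.58846 mol O.
Total oxygen = 2.36394 mol. Normalization factor = 6/2.36394 = 2.53814.
Fe per 6 O = 0.66408 × 2.53814 = 1.686.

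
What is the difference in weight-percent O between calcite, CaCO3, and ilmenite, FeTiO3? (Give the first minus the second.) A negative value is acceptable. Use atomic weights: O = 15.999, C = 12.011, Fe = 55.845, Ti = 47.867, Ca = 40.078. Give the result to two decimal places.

O in CaCO3: molar mass 100.086 g/mol; 3×15.999 = 47.997 g → 47.96 wt%.
O in FeTiO3: molar mass 151.709 g/mol; 3×15.999 = 47.997 g → 31.64 wt%.
Difference = 47.96 − 31.64 = 16.32 percentage points.

16.32 percentage points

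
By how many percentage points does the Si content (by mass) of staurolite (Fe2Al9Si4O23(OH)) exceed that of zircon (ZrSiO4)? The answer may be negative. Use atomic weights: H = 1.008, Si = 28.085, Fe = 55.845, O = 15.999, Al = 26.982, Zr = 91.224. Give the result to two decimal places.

Si in Fe2Al9Si4O23(OH): molar mass 851.852 g/mol; 4×28.085 = 112.340 g → 13.19 wt%.
Si in ZrSiO4: molar mass 183.305 g/mol; 1×28.085 = 28.085 g → 15.32 wt%.
Difference = 13.19 − 15.32 = -2.13 percentage points.

-2.13 percentage points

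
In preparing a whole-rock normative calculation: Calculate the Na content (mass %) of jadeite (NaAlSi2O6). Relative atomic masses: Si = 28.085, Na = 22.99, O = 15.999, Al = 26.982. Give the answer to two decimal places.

M(NaAlSi2O6) = 202.136 g/mol.
Na contributes 1 × 22.99 = 22.990 g per mole.
22.990/202.136 = 0.1137 → 11.37%.

11.37 mass %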